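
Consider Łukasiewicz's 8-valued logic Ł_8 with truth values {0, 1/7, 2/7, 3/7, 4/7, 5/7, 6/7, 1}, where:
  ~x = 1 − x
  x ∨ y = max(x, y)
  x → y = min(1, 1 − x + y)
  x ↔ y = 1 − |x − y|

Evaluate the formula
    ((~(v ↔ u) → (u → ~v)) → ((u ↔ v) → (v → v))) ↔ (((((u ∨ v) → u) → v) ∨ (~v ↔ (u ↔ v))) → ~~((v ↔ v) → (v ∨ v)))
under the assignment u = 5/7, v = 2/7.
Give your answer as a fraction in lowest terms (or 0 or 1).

3/7

v ↔ u = 2/7 ↔ 5/7 = 4/7
~(v ↔ u) = ~4/7 = 3/7
~v = ~2/7 = 5/7
u → ~v = 5/7 → 5/7 = 1
~(v ↔ u) → (u → ~v) = 3/7 → 1 = 1
u ↔ v = 5/7 ↔ 2/7 = 4/7
v → v = 2/7 → 2/7 = 1
(u ↔ v) → (v → v) = 4/7 → 1 = 1
(~(v ↔ u) → (u → ~v)) → ((u ↔ v) → (v → v)) = 1 → 1 = 1
u ∨ v = 5/7 ∨ 2/7 = 5/7
(u ∨ v) → u = 5/7 → 5/7 = 1
((u ∨ v) → u) → v = 1 → 2/7 = 2/7
~v = ~2/7 = 5/7
u ↔ v = 5/7 ↔ 2/7 = 4/7
~v ↔ (u ↔ v) = 5/7 ↔ 4/7 = 6/7
(((u ∨ v) → u) → v) ∨ (~v ↔ (u ↔ v)) = 2/7 ∨ 6/7 = 6/7
v ↔ v = 2/7 ↔ 2/7 = 1
v ∨ v = 2/7 ∨ 2/7 = 2/7
(v ↔ v) → (v ∨ v) = 1 → 2/7 = 2/7
~((v ↔ v) → (v ∨ v)) = ~2/7 = 5/7
~~((v ↔ v) → (v ∨ v)) = ~5/7 = 2/7
((((u ∨ v) → u) → v) ∨ (~v ↔ (u ↔ v))) → ~~((v ↔ v) → (v ∨ v)) = 6/7 → 2/7 = 3/7
((~(v ↔ u) → (u → ~v)) → ((u ↔ v) → (v → v))) ↔ (((((u ∨ v) → u) → v) ∨ (~v ↔ (u ↔ v))) → ~~((v ↔ v) → (v ∨ v))) = 1 ↔ 3/7 = 3/7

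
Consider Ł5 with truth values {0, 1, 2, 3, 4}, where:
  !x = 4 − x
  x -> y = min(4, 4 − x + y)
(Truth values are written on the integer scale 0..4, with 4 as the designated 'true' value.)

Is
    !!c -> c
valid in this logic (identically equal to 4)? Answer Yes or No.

c = 0 ↦ 4
c = 1 ↦ 4
c = 2 ↦ 4
c = 3 ↦ 4
c = 4 ↦ 4
Every assignment gives a value ≥ 4.

Yes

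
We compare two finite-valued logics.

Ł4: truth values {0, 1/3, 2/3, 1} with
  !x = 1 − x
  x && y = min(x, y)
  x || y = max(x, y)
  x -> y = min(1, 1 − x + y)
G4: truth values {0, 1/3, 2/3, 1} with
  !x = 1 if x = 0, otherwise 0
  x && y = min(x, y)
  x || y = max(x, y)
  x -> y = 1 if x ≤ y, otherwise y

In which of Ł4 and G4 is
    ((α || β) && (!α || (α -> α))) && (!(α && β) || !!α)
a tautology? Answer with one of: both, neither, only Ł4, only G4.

neither

In Ł4: at α = 0, β = 0 the value is 0 — not a tautology.
In G4: at α = 0, β = 0 the value is 0 — not a tautology.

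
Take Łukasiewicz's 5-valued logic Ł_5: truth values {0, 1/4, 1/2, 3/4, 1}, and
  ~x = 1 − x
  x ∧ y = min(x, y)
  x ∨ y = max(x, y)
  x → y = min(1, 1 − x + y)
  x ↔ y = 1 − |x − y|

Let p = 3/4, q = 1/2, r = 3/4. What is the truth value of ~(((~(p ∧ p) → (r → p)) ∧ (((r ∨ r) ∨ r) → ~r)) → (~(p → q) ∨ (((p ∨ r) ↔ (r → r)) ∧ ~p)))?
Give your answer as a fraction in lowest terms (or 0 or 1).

1/4

p ∧ p = 3/4 ∧ 3/4 = 3/4
~(p ∧ p) = ~3/4 = 1/4
r → p = 3/4 → 3/4 = 1
~(p ∧ p) → (r → p) = 1/4 → 1 = 1
r ∨ r = 3/4 ∨ 3/4 = 3/4
(r ∨ r) ∨ r = 3/4 ∨ 3/4 = 3/4
~r = ~3/4 = 1/4
((r ∨ r) ∨ r) → ~r = 3/4 → 1/4 = 1/2
(~(p ∧ p) → (r → p)) ∧ (((r ∨ r) ∨ r) → ~r) = 1 ∧ 1/2 = 1/2
p → q = 3/4 → 1/2 = 3/4
~(p → q) = ~3/4 = 1/4
p ∨ r = 3/4 ∨ 3/4 = 3/4
r → r = 3/4 → 3/4 = 1
(p ∨ r) ↔ (r → r) = 3/4 ↔ 1 = 3/4
~p = ~3/4 = 1/4
((p ∨ r) ↔ (r → r)) ∧ ~p = 3/4 ∧ 1/4 = 1/4
~(p → q) ∨ (((p ∨ r) ↔ (r → r)) ∧ ~p) = 1/4 ∨ 1/4 = 1/4
((~(p ∧ p) → (r → p)) ∧ (((r ∨ r) ∨ r) → ~r)) → (~(p → q) ∨ (((p ∨ r) ↔ (r → r)) ∧ ~p)) = 1/2 → 1/4 = 3/4
~(((~(p ∧ p) → (r → p)) ∧ (((r ∨ r) ∨ r) → ~r)) → (~(p → q) ∨ (((p ∨ r) ↔ (r → r)) ∧ ~p))) = ~3/4 = 1/4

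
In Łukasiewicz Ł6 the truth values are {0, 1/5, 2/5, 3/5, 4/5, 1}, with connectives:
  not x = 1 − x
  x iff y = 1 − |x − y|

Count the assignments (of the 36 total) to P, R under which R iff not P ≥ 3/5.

value 1: 6 assignments (counts)
value 4/5: 10 assignments (counts)
value 3/5: 8 assignments (counts)
value 2/5: 6 assignments
value 1/5: 4 assignments
value 0: 2 assignments
So 24 of the 36 assignments meet the threshold.

24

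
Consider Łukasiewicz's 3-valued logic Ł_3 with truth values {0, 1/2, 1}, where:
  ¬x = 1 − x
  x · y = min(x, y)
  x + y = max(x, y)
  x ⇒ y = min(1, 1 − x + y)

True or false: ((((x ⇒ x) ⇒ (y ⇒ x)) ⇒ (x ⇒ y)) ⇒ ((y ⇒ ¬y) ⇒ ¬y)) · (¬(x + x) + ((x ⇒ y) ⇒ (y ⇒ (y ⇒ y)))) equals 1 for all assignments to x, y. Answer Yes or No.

Counterexample: take x = 0, y = 1/2.
x ⇒ x = 0 ⇒ 0 = 1
y ⇒ x = 1/2 ⇒ 0 = 1/2
(x ⇒ x) ⇒ (y ⇒ x) = 1 ⇒ 1/2 = 1/2
x ⇒ y = 0 ⇒ 1/2 = 1
((x ⇒ x) ⇒ (y ⇒ x)) ⇒ (x ⇒ y) = 1/2 ⇒ 1 = 1
¬y = ¬1/2 = 1/2
y ⇒ ¬y = 1/2 ⇒ 1/2 = 1
¬y = ¬1/2 = 1/2
(y ⇒ ¬y) ⇒ ¬y = 1 ⇒ 1/2 = 1/2
(((x ⇒ x) ⇒ (y ⇒ x)) ⇒ (x ⇒ y)) ⇒ ((y ⇒ ¬y) ⇒ ¬y) = 1 ⇒ 1/2 = 1/2
x + x = 0 + 0 = 0
¬(x + x) = ¬0 = 1
x ⇒ y = 0 ⇒ 1/2 = 1
y ⇒ y = 1/2 ⇒ 1/2 = 1
y ⇒ (y ⇒ y) = 1/2 ⇒ 1 = 1
(x ⇒ y) ⇒ (y ⇒ (y ⇒ y)) = 1 ⇒ 1 = 1
¬(x + x) + ((x ⇒ y) ⇒ (y ⇒ (y ⇒ y))) = 1 + 1 = 1
((((x ⇒ x) ⇒ (y ⇒ x)) ⇒ (x ⇒ y)) ⇒ ((y ⇒ ¬y) ⇒ ¬y)) · (¬(x + x) + ((x ⇒ y) ⇒ (y ⇒ (y ⇒ y)))) = 1/2 · 1 = 1/2
This gives 1/2 ≠ 1.

No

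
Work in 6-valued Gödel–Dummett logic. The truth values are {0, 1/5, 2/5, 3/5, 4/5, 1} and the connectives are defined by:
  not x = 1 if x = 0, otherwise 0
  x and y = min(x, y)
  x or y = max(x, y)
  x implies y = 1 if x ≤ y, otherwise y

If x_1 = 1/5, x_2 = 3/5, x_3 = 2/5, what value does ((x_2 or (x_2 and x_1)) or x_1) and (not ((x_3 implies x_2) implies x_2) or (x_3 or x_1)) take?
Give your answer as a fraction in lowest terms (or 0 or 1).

x_2 and x_1 = 3/5 and 1/5 = 1/5
x_2 or (x_2 and x_1) = 3/5 or 1/5 = 3/5
(x_2 or (x_2 and x_1)) or x_1 = 3/5 or 1/5 = 3/5
x_3 implies x_2 = 2/5 implies 3/5 = 1
(x_3 implies x_2) implies x_2 = 1 implies 3/5 = 3/5
not ((x_3 implies x_2) implies x_2) = not 3/5 = 0
x_3 or x_1 = 2/5 or 1/5 = 2/5
not ((x_3 implies x_2) implies x_2) or (x_3 or x_1) = 0 or 2/5 = 2/5
((x_2 or (x_2 and x_1)) or x_1) and (not ((x_3 implies x_2) implies x_2) or (x_3 or x_1)) = 3/5 and 2/5 = 2/5

2/5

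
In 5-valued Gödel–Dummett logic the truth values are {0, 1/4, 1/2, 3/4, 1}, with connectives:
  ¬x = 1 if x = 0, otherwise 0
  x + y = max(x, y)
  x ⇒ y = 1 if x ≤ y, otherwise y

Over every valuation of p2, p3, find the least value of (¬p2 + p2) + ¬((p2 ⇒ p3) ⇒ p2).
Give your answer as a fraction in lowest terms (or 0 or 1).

Take p2 = 1/4, p3 = 0:
¬p2 = ¬1/4 = 0
¬p2 + p2 = 0 + 1/4 = 1/4
p2 ⇒ p3 = 1/4 ⇒ 0 = 0
(p2 ⇒ p3) ⇒ p2 = 0 ⇒ 1/4 = 1
¬((p2 ⇒ p3) ⇒ p2) = ¬1 = 0
(¬p2 + p2) + ¬((p2 ⇒ p3) ⇒ p2) = 1/4 + 0 = 1/4
No assignment yields a value below 1/4, so this is the minimum.

1/4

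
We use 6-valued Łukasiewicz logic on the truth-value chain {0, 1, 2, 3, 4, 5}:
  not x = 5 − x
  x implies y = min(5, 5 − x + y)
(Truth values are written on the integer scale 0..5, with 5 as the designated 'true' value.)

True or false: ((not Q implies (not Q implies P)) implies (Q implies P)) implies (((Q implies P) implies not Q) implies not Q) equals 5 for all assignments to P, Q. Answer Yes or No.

Counterexample: take P = 0, Q = 1.
not Q = not 1 = 4
not Q = not 1 = 4
not Q implies P = 4 implies 0 = 1
not Q implies (not Q implies P) = 4 implies 1 = 2
Q implies P = 1 implies 0 = 4
(not Q implies (not Q implies P)) implies (Q implies P) = 2 implies 4 = 5
Q implies P = 1 implies 0 = 4
not Q = not 1 = 4
(Q implies P) implies not Q = 4 implies 4 = 5
not Q = not 1 = 4
((Q implies P) implies not Q) implies not Q = 5 implies 4 = 4
((not Q implies (not Q implies P)) implies (Q implies P)) implies (((Q implies P) implies not Q) implies not Q) = 5 implies 4 = 4
This gives 4 ≠ 5.

No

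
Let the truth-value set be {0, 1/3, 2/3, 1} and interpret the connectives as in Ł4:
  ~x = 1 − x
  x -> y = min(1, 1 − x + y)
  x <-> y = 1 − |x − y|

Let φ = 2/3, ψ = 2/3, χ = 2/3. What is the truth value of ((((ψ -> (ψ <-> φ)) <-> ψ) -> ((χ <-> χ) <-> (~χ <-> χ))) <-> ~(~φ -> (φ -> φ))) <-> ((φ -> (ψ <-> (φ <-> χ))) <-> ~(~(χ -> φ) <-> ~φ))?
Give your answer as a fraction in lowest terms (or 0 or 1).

ψ <-> φ = 2/3 <-> 2/3 = 1
ψ -> (ψ <-> φ) = 2/3 -> 1 = 1
(ψ -> (ψ <-> φ)) <-> ψ = 1 <-> 2/3 = 2/3
χ <-> χ = 2/3 <-> 2/3 = 1
~χ = ~2/3 = 1/3
~χ <-> χ = 1/3 <-> 2/3 = 2/3
(χ <-> χ) <-> (~χ <-> χ) = 1 <-> 2/3 = 2/3
((ψ -> (ψ <-> φ)) <-> ψ) -> ((χ <-> χ) <-> (~χ <-> χ)) = 2/3 -> 2/3 = 1
~φ = ~2/3 = 1/3
φ -> φ = 2/3 -> 2/3 = 1
~φ -> (φ -> φ) = 1/3 -> 1 = 1
~(~φ -> (φ -> φ)) = ~1 = 0
(((ψ -> (ψ <-> φ)) <-> ψ) -> ((χ <-> χ) <-> (~χ <-> χ))) <-> ~(~φ -> (φ -> φ)) = 1 <-> 0 = 0
φ <-> χ = 2/3 <-> 2/3 = 1
ψ <-> (φ <-> χ) = 2/3 <-> 1 = 2/3
φ -> (ψ <-> (φ <-> χ)) = 2/3 -> 2/3 = 1
χ -> φ = 2/3 -> 2/3 = 1
~(χ -> φ) = ~1 = 0
~φ = ~2/3 = 1/3
~(χ -> φ) <-> ~φ = 0 <-> 1/3 = 2/3
~(~(χ -> φ) <-> ~φ) = ~2/3 = 1/3
(φ -> (ψ <-> (φ <-> χ))) <-> ~(~(χ -> φ) <-> ~φ) = 1 <-> 1/3 = 1/3
((((ψ -> (ψ <-> φ)) <-> ψ) -> ((χ <-> χ) <-> (~χ <-> χ))) <-> ~(~φ -> (φ -> φ))) <-> ((φ -> (ψ <-> (φ <-> χ))) <-> ~(~(χ -> φ) <-> ~φ)) = 0 <-> 1/3 = 2/3

2/3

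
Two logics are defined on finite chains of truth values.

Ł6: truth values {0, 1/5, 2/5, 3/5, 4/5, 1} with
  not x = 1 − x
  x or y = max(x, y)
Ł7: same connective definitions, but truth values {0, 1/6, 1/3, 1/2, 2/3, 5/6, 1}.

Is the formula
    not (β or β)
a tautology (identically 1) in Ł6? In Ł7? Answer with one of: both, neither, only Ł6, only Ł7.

neither

In Ł6: at β = 1/5 the value is 4/5 — not a tautology.
In Ł7: at β = 1/6 the value is 5/6 — not a tautology.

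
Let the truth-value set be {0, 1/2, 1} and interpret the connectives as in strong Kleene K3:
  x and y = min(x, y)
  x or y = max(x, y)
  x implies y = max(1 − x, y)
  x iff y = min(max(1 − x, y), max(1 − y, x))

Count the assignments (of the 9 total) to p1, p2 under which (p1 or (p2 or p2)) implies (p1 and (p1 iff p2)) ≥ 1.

p1 = 0, p2 = 0 ↦ 1  ≥
p1 = 0, p2 = 1/2 ↦ 1/2  <
p1 = 0, p2 = 1 ↦ 0  <
p1 = 1/2, p2 = 0 ↦ 1/2  <
p1 = 1/2, p2 = 1/2 ↦ 1/2  <
p1 = 1/2, p2 = 1 ↦ 1/2  <
p1 = 1, p2 = 0 ↦ 0  <
p1 = 1, p2 = 1/2 ↦ 1/2  <
p1 = 1, p2 = 1 ↦ 1  ≥
So 2 of the 9 assignments meet the threshold.

2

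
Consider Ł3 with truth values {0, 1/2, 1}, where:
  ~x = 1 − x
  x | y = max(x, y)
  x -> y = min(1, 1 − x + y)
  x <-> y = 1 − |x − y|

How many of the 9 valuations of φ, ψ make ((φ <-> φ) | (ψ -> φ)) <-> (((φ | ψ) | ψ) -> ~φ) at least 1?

5

φ = 0, ψ = 0 ↦ 1  ≥
φ = 0, ψ = 1/2 ↦ 1  ≥
φ = 0, ψ = 1 ↦ 1  ≥
φ = 1/2, ψ = 0 ↦ 1  ≥
φ = 1/2, ψ = 1/2 ↦ 1  ≥
φ = 1/2, ψ = 1 ↦ 1/2  <
φ = 1, ψ = 0 ↦ 0  <
φ = 1, ψ = 1/2 ↦ 0  <
φ = 1, ψ = 1 ↦ 0  <
So 5 of the 9 assignments meet the threshold.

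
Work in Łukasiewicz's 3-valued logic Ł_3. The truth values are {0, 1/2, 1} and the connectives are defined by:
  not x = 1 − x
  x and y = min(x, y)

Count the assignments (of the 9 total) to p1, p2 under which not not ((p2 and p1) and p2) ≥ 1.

1

p1 = 0, p2 = 0 ↦ 0  <
p1 = 0, p2 = 1/2 ↦ 0  <
p1 = 0, p2 = 1 ↦ 0  <
p1 = 1/2, p2 = 0 ↦ 0  <
p1 = 1/2, p2 = 1/2 ↦ 1/2  <
p1 = 1/2, p2 = 1 ↦ 1/2  <
p1 = 1, p2 = 0 ↦ 0  <
p1 = 1, p2 = 1/2 ↦ 1/2  <
p1 = 1, p2 = 1 ↦ 1  ≥
So 1 of the 9 assignments meets the threshold.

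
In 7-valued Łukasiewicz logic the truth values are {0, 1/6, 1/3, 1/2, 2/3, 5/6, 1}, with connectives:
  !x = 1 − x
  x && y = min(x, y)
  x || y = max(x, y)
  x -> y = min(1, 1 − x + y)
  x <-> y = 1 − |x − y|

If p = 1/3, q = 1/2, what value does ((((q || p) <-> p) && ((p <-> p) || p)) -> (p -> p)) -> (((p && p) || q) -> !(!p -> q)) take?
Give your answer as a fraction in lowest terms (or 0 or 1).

2/3

q || p = 1/2 || 1/3 = 1/2
(q || p) <-> p = 1/2 <-> 1/3 = 5/6
p <-> p = 1/3 <-> 1/3 = 1
(p <-> p) || p = 1 || 1/3 = 1
((q || p) <-> p) && ((p <-> p) || p) = 5/6 && 1 = 5/6
p -> p = 1/3 -> 1/3 = 1
(((q || p) <-> p) && ((p <-> p) || p)) -> (p -> p) = 5/6 -> 1 = 1
p && p = 1/3 && 1/3 = 1/3
(p && p) || q = 1/3 || 1/2 = 1/2
!p = !1/3 = 2/3
!p -> q = 2/3 -> 1/2 = 5/6
!(!p -> q) = !5/6 = 1/6
((p && p) || q) -> !(!p -> q) = 1/2 -> 1/6 = 2/3
((((q || p) <-> p) && ((p <-> p) || p)) -> (p -> p)) -> (((p && p) || q) -> !(!p -> q)) = 1 -> 2/3 = 2/3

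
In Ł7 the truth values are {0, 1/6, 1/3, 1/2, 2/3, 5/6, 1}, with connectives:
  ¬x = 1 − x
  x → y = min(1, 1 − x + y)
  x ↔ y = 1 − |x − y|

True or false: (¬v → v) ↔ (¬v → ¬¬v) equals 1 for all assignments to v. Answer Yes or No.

v = 0 ↦ 1
v = 1/6 ↦ 1
v = 1/3 ↦ 1
v = 1/2 ↦ 1
v = 2/3 ↦ 1
v = 5/6 ↦ 1
v = 1 ↦ 1
Every assignment gives a value ≥ 1.

Yes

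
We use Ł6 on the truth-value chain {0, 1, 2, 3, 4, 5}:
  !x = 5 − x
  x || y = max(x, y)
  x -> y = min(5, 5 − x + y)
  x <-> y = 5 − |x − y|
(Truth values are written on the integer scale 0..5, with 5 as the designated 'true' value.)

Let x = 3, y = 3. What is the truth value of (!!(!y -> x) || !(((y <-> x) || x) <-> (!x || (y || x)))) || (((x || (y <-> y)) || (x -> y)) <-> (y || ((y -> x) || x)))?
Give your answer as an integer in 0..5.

!y = !3 = 2
!y -> x = 2 -> 3 = 5
!(!y -> x) = !5 = 0
!!(!y -> x) = !0 = 5
y <-> x = 3 <-> 3 = 5
(y <-> x) || x = 5 || 3 = 5
!x = !3 = 2
y || x = 3 || 3 = 3
!x || (y || x) = 2 || 3 = 3
((y <-> x) || x) <-> (!x || (y || x)) = 5 <-> 3 = 3
!(((y <-> x) || x) <-> (!x || (y || x))) = !3 = 2
!!(!y -> x) || !(((y <-> x) || x) <-> (!x || (y || x))) = 5 || 2 = 5
y <-> y = 3 <-> 3 = 5
x || (y <-> y) = 3 || 5 = 5
x -> y = 3 -> 3 = 5
(x || (y <-> y)) || (x -> y) = 5 || 5 = 5
y -> x = 3 -> 3 = 5
(y -> x) || x = 5 || 3 = 5
y || ((y -> x) || x) = 3 || 5 = 5
((x || (y <-> y)) || (x -> y)) <-> (y || ((y -> x) || x)) = 5 <-> 5 = 5
(!!(!y -> x) || !(((y <-> x) || x) <-> (!x || (y || x)))) || (((x || (y <-> y)) || (x -> y)) <-> (y || ((y -> x) || x))) = 5 || 5 = 5

5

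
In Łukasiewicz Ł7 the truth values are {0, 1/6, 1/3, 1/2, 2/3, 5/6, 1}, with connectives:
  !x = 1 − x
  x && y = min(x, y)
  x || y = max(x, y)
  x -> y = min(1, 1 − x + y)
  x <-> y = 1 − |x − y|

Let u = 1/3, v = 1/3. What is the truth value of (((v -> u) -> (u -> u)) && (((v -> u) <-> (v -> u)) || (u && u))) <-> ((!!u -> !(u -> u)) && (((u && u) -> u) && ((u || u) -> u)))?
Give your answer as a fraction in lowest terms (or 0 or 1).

2/3

v -> u = 1/3 -> 1/3 = 1
u -> u = 1/3 -> 1/3 = 1
(v -> u) -> (u -> u) = 1 -> 1 = 1
v -> u = 1/3 -> 1/3 = 1
v -> u = 1/3 -> 1/3 = 1
(v -> u) <-> (v -> u) = 1 <-> 1 = 1
u && u = 1/3 && 1/3 = 1/3
((v -> u) <-> (v -> u)) || (u && u) = 1 || 1/3 = 1
((v -> u) -> (u -> u)) && (((v -> u) <-> (v -> u)) || (u && u)) = 1 && 1 = 1
!u = !1/3 = 2/3
!!u = !2/3 = 1/3
u -> u = 1/3 -> 1/3 = 1
!(u -> u) = !1 = 0
!!u -> !(u -> u) = 1/3 -> 0 = 2/3
u && u = 1/3 && 1/3 = 1/3
(u && u) -> u = 1/3 -> 1/3 = 1
u || u = 1/3 || 1/3 = 1/3
(u || u) -> u = 1/3 -> 1/3 = 1
((u && u) -> u) && ((u || u) -> u) = 1 && 1 = 1
(!!u -> !(u -> u)) && (((u && u) -> u) && ((u || u) -> u)) = 2/3 && 1 = 2/3
(((v -> u) -> (u -> u)) && (((v -> u) <-> (v -> u)) || (u && u))) <-> ((!!u -> !(u -> u)) && (((u && u) -> u) && ((u || u) -> u))) = 1 <-> 2/3 = 2/3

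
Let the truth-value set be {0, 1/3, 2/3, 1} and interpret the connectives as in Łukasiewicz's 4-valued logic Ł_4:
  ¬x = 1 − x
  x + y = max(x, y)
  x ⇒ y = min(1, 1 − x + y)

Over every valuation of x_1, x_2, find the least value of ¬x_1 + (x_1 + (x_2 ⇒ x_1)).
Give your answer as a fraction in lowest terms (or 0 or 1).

2/3

Take x_1 = 1/3, x_2 = 2/3:
¬x_1 = ¬1/3 = 2/3
x_2 ⇒ x_1 = 2/3 ⇒ 1/3 = 2/3
x_1 + (x_2 ⇒ x_1) = 1/3 + 2/3 = 2/3
¬x_1 + (x_1 + (x_2 ⇒ x_1)) = 2/3 + 2/3 = 2/3
No assignment yields a value below 2/3, so this is the minimum.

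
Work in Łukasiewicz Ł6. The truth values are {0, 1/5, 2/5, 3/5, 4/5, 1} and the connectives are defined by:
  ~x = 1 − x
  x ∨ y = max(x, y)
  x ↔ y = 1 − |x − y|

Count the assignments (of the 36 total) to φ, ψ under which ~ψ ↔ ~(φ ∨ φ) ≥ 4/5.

value 1: 6 assignments (counts)
value 4/5: 10 assignments (counts)
value 3/5: 8 assignments
value 2/5: 6 assignments
value 1/5: 4 assignments
value 0: 2 assignments
So 16 of the 36 assignments meet the threshold.

16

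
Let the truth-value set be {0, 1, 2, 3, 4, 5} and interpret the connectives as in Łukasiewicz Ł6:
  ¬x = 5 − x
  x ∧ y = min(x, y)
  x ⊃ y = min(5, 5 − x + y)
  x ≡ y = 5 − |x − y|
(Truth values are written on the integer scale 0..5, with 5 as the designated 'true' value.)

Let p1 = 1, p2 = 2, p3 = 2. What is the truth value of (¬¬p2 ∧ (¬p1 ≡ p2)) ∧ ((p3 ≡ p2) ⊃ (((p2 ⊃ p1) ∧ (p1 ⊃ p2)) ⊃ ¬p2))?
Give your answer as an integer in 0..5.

¬p2 = ¬2 = 3
¬¬p2 = ¬3 = 2
¬p1 = ¬1 = 4
¬p1 ≡ p2 = 4 ≡ 2 = 3
¬¬p2 ∧ (¬p1 ≡ p2) = 2 ∧ 3 = 2
p3 ≡ p2 = 2 ≡ 2 = 5
p2 ⊃ p1 = 2 ⊃ 1 = 4
p1 ⊃ p2 = 1 ⊃ 2 = 5
(p2 ⊃ p1) ∧ (p1 ⊃ p2) = 4 ∧ 5 = 4
¬p2 = ¬2 = 3
((p2 ⊃ p1) ∧ (p1 ⊃ p2)) ⊃ ¬p2 = 4 ⊃ 3 = 4
(p3 ≡ p2) ⊃ (((p2 ⊃ p1) ∧ (p1 ⊃ p2)) ⊃ ¬p2) = 5 ⊃ 4 = 4
(¬¬p2 ∧ (¬p1 ≡ p2)) ∧ ((p3 ≡ p2) ⊃ (((p2 ⊃ p1) ∧ (p1 ⊃ p2)) ⊃ ¬p2)) = 2 ∧ 4 = 2

2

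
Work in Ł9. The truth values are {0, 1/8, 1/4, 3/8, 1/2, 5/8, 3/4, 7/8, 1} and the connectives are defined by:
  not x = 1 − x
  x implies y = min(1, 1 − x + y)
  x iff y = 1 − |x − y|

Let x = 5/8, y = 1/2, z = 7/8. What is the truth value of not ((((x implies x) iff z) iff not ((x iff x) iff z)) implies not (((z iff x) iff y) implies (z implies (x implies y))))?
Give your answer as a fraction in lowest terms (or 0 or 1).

1/4

x implies x = 5/8 implies 5/8 = 1
(x implies x) iff z = 1 iff 7/8 = 7/8
x iff x = 5/8 iff 5/8 = 1
(x iff x) iff z = 1 iff 7/8 = 7/8
not ((x iff x) iff z) = not 7/8 = 1/8
((x implies x) iff z) iff not ((x iff x) iff z) = 7/8 iff 1/8 = 1/4
z iff x = 7/8 iff 5/8 = 3/4
(z iff x) iff y = 3/4 iff 1/2 = 3/4
x implies y = 5/8 implies 1/2 = 7/8
z implies (x implies y) = 7/8 implies 7/8 = 1
((z iff x) iff y) implies (z implies (x implies y)) = 3/4 implies 1 = 1
not (((z iff x) iff y) implies (z implies (x implies y))) = not 1 = 0
(((x implies x) iff z) iff not ((x iff x) iff z)) implies not (((z iff x) iff y) implies (z implies (x implies y))) = 1/4 implies 0 = 3/4
not ((((x implies x) iff z) iff not ((x iff x) iff z)) implies not (((z iff x) iff y) implies (z implies (x implies y)))) = not 3/4 = 1/4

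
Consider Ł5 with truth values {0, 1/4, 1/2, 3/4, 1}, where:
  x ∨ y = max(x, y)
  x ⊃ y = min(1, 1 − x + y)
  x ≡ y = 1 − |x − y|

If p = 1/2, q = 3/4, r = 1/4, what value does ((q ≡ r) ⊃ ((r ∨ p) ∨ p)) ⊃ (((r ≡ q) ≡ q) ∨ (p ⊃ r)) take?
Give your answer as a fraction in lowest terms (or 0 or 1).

q ≡ r = 3/4 ≡ 1/4 = 1/2
r ∨ p = 1/4 ∨ 1/2 = 1/2
(r ∨ p) ∨ p = 1/2 ∨ 1/2 = 1/2
(q ≡ r) ⊃ ((r ∨ p) ∨ p) = 1/2 ⊃ 1/2 = 1
r ≡ q = 1/4 ≡ 3/4 = 1/2
(r ≡ q) ≡ q = 1/2 ≡ 3/4 = 3/4
p ⊃ r = 1/2 ⊃ 1/4 = 3/4
((r ≡ q) ≡ q) ∨ (p ⊃ r) = 3/4 ∨ 3/4 = 3/4
((q ≡ r) ⊃ ((r ∨ p) ∨ p)) ⊃ (((r ≡ q) ≡ q) ∨ (p ⊃ r)) = 1 ⊃ 3/4 = 3/4

3/4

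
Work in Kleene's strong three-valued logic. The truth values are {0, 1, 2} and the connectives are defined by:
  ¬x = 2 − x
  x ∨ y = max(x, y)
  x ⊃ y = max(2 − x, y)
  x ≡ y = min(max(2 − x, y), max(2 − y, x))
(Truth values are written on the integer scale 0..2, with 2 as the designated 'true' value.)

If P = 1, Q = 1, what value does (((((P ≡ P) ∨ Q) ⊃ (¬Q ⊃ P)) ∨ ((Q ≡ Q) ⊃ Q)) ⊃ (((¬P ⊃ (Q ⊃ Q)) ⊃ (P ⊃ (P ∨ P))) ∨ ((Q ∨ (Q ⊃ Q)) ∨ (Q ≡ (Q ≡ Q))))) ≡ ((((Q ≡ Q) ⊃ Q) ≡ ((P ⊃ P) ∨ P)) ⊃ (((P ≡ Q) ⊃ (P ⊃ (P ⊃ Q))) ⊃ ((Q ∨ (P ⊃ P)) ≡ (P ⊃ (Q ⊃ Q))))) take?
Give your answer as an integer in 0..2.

P ≡ P = 1 ≡ 1 = 1
(P ≡ P) ∨ Q = 1 ∨ 1 = 1
¬Q = ¬1 = 1
¬Q ⊃ P = 1 ⊃ 1 = 1
((P ≡ P) ∨ Q) ⊃ (¬Q ⊃ P) = 1 ⊃ 1 = 1
Q ≡ Q = 1 ≡ 1 = 1
(Q ≡ Q) ⊃ Q = 1 ⊃ 1 = 1
(((P ≡ P) ∨ Q) ⊃ (¬Q ⊃ P)) ∨ ((Q ≡ Q) ⊃ Q) = 1 ∨ 1 = 1
¬P = ¬1 = 1
Q ⊃ Q = 1 ⊃ 1 = 1
¬P ⊃ (Q ⊃ Q) = 1 ⊃ 1 = 1
P ∨ P = 1 ∨ 1 = 1
P ⊃ (P ∨ P) = 1 ⊃ 1 = 1
(¬P ⊃ (Q ⊃ Q)) ⊃ (P ⊃ (P ∨ P)) = 1 ⊃ 1 = 1
Q ⊃ Q = 1 ⊃ 1 = 1
Q ∨ (Q ⊃ Q) = 1 ∨ 1 = 1
Q ≡ Q = 1 ≡ 1 = 1
Q ≡ (Q ≡ Q) = 1 ≡ 1 = 1
(Q ∨ (Q ⊃ Q)) ∨ (Q ≡ (Q ≡ Q)) = 1 ∨ 1 = 1
((¬P ⊃ (Q ⊃ Q)) ⊃ (P ⊃ (P ∨ P))) ∨ ((Q ∨ (Q ⊃ Q)) ∨ (Q ≡ (Q ≡ Q))) = 1 ∨ 1 = 1
((((P ≡ P) ∨ Q) ⊃ (¬Q ⊃ P)) ∨ ((Q ≡ Q) ⊃ Q)) ⊃ (((¬P ⊃ (Q ⊃ Q)) ⊃ (P ⊃ (P ∨ P))) ∨ ((Q ∨ (Q ⊃ Q)) ∨ (Q ≡ (Q ≡ Q)))) = 1 ⊃ 1 = 1
Q ≡ Q = 1 ≡ 1 = 1
(Q ≡ Q) ⊃ Q = 1 ⊃ 1 = 1
P ⊃ P = 1 ⊃ 1 = 1
(P ⊃ P) ∨ P = 1 ∨ 1 = 1
((Q ≡ Q) ⊃ Q) ≡ ((P ⊃ P) ∨ P) = 1 ≡ 1 = 1
P ≡ Q = 1 ≡ 1 = 1
P ⊃ Q = 1 ⊃ 1 = 1
P ⊃ (P ⊃ Q) = 1 ⊃ 1 = 1
(P ≡ Q) ⊃ (P ⊃ (P ⊃ Q)) = 1 ⊃ 1 = 1
P ⊃ P = 1 ⊃ 1 = 1
Q ∨ (P ⊃ P) = 1 ∨ 1 = 1
Q ⊃ Q = 1 ⊃ 1 = 1
P ⊃ (Q ⊃ Q) = 1 ⊃ 1 = 1
(Q ∨ (P ⊃ P)) ≡ (P ⊃ (Q ⊃ Q)) = 1 ≡ 1 = 1
((P ≡ Q) ⊃ (P ⊃ (P ⊃ Q))) ⊃ ((Q ∨ (P ⊃ P)) ≡ (P ⊃ (Q ⊃ Q))) = 1 ⊃ 1 = 1
(((Q ≡ Q) ⊃ Q) ≡ ((P ⊃ P) ∨ P)) ⊃ (((P ≡ Q) ⊃ (P ⊃ (P ⊃ Q))) ⊃ ((Q ∨ (P ⊃ P)) ≡ (P ⊃ (Q ⊃ Q)))) = 1 ⊃ 1 = 1
(((((P ≡ P) ∨ Q) ⊃ (¬Q ⊃ P)) ∨ ((Q ≡ Q) ⊃ Q)) ⊃ (((¬P ⊃ (Q ⊃ Q)) ⊃ (P ⊃ (P ∨ P))) ∨ ((Q ∨ (Q ⊃ Q)) ∨ (Q ≡ (Q ≡ Q))))) ≡ ((((Q ≡ Q) ⊃ Q) ≡ ((P ⊃ P) ∨ P)) ⊃ (((P ≡ Q) ⊃ (P ⊃ (P ⊃ Q))) ⊃ ((Q ∨ (P ⊃ P)) ≡ (P ⊃ (Q ⊃ Q))))) = 1 ≡ 1 = 1

1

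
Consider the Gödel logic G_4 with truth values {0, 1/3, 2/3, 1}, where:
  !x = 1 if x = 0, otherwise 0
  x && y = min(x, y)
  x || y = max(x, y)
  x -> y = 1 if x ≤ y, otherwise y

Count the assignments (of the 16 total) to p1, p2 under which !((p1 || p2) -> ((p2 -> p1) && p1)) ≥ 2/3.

3

p1 = 0, p2 = 0 ↦ 0  <
p1 = 0, p2 = 1/3 ↦ 1  ≥
p1 = 0, p2 = 2/3 ↦ 1  ≥
p1 = 0, p2 = 1 ↦ 1  ≥
p1 = 1/3, p2 = 0 ↦ 0  <
p1 = 1/3, p2 = 1/3 ↦ 0  <
p1 = 1/3, p2 = 2/3 ↦ 0  <
p1 = 1/3, p2 = 1 ↦ 0  <
p1 = 2/3, p2 = 0 ↦ 0  <
p1 = 2/3, p2 = 1/3 ↦ 0  <
p1 = 2/3, p2 = 2/3 ↦ 0  <
p1 = 2/3, p2 = 1 ↦ 0  <
p1 = 1, p2 = 0 ↦ 0  <
p1 = 1, p2 = 1/3 ↦ 0  <
p1 = 1, p2 = 2/3 ↦ 0  <
p1 = 1, p2 = 1 ↦ 0  <
So 3 of the 16 assignments meet the threshold.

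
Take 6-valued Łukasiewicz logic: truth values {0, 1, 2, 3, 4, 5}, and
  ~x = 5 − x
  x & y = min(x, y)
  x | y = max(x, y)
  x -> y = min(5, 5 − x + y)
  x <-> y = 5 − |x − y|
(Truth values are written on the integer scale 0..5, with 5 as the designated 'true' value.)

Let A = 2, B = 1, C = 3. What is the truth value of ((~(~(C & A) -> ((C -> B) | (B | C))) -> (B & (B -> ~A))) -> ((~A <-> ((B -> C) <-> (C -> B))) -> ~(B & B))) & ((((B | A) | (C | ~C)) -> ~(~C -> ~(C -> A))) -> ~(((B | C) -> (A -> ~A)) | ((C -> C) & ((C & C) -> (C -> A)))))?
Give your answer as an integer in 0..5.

2

C & A = 3 & 2 = 2
~(C & A) = ~2 = 3
C -> B = 3 -> 1 = 3
B | C = 1 | 3 = 3
(C -> B) | (B | C) = 3 | 3 = 3
~(C & A) -> ((C -> B) | (B | C)) = 3 -> 3 = 5
~(~(C & A) -> ((C -> B) | (B | C))) = ~5 = 0
~A = ~2 = 3
B -> ~A = 1 -> 3 = 5
B & (B -> ~A) = 1 & 5 = 1
~(~(C & A) -> ((C -> B) | (B | C))) -> (B & (B -> ~A)) = 0 -> 1 = 5
~A = ~2 = 3
B -> C = 1 -> 3 = 5
C -> B = 3 -> 1 = 3
(B -> C) <-> (C -> B) = 5 <-> 3 = 3
~A <-> ((B -> C) <-> (C -> B)) = 3 <-> 3 = 5
B & B = 1 & 1 = 1
~(B & B) = ~1 = 4
(~A <-> ((B -> C) <-> (C -> B))) -> ~(B & B) = 5 -> 4 = 4
(~(~(C & A) -> ((C -> B) | (B | C))) -> (B & (B -> ~A))) -> ((~A <-> ((B -> C) <-> (C -> B))) -> ~(B & B)) = 5 -> 4 = 4
B | A = 1 | 2 = 2
~C = ~3 = 2
C | ~C = 3 | 2 = 3
(B | A) | (C | ~C) = 2 | 3 = 3
~C = ~3 = 2
C -> A = 3 -> 2 = 4
~(C -> A) = ~4 = 1
~C -> ~(C -> A) = 2 -> 1 = 4
~(~C -> ~(C -> A)) = ~4 = 1
((B | A) | (C | ~C)) -> ~(~C -> ~(C -> A)) = 3 -> 1 = 3
B | C = 1 | 3 = 3
~A = ~2 = 3
A -> ~A = 2 -> 3 = 5
(B | C) -> (A -> ~A) = 3 -> 5 = 5
C -> C = 3 -> 3 = 5
C & C = 3 & 3 = 3
C -> A = 3 -> 2 = 4
(C & C) -> (C -> A) = 3 -> 4 = 5
(C -> C) & ((C & C) -> (C -> A)) = 5 & 5 = 5
((B | C) -> (A -> ~A)) | ((C -> C) & ((C & C) -> (C -> A))) = 5 | 5 = 5
~(((B | C) -> (A -> ~A)) | ((C -> C) & ((C & C) -> (C -> A)))) = ~5 = 0
(((B | A) | (C | ~C)) -> ~(~C -> ~(C -> A))) -> ~(((B | C) -> (A -> ~A)) | ((C -> C) & ((C & C) -> (C -> A)))) = 3 -> 0 = 2
((~(~(C & A) -> ((C -> B) | (B | C))) -> (B & (B -> ~A))) -> ((~A <-> ((B -> C) <-> (C -> B))) -> ~(B & B))) & ((((B | A) | (C | ~C)) -> ~(~C -> ~(C -> A))) -> ~(((B | C) -> (A -> ~A)) | ((C -> C) & ((C & C) -> (C -> A))))) = 4 & 2 = 2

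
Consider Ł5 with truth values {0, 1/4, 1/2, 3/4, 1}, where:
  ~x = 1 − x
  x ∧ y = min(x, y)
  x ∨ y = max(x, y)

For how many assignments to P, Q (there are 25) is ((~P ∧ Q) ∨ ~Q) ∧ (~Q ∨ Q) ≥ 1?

6

value 1: 6 assignments (counts)
value 3/4: 8 assignments
value 1/2: 7 assignments
value 1/4: 3 assignments
value 0: 1 assignment
So 6 of the 25 assignments meet the threshold.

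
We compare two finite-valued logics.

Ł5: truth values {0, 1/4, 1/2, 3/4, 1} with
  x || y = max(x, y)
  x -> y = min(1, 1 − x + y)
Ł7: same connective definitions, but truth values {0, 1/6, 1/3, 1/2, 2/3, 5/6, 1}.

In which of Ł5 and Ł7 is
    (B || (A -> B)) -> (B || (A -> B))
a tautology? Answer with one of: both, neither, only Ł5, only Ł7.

In Ł5: every assignment gives 1 — tautology.
In Ł7: every assignment gives 1 — tautology.

both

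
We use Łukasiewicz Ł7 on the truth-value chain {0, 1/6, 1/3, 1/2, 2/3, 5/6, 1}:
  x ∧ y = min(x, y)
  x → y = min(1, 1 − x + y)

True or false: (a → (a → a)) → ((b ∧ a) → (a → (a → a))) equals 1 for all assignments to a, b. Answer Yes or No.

Yes

At a = 0, b = 5/6, for instance:
a → a = 0 → 0 = 1
a → (a → a) = 0 → 1 = 1
b ∧ a = 5/6 ∧ 0 = 0
(b ∧ a) → (a → (a → a)) = 0 → 1 = 1
(a → (a → a)) → ((b ∧ a) → (a → (a → a))) = 1 → 1 = 1
and checking the remaining 48 assignments likewise gives ≥ 1 in every case.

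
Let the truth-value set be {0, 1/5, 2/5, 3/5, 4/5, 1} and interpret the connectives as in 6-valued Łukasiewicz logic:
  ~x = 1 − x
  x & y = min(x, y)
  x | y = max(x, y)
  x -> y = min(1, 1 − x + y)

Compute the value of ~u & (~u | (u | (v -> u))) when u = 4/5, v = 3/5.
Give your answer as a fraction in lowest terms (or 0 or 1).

1/5

~u = ~4/5 = 1/5
~u = ~4/5 = 1/5
v -> u = 3/5 -> 4/5 = 1
u | (v -> u) = 4/5 | 1 = 1
~u | (u | (v -> u)) = 1/5 | 1 = 1
~u & (~u | (u | (v -> u))) = 1/5 & 1 = 1/5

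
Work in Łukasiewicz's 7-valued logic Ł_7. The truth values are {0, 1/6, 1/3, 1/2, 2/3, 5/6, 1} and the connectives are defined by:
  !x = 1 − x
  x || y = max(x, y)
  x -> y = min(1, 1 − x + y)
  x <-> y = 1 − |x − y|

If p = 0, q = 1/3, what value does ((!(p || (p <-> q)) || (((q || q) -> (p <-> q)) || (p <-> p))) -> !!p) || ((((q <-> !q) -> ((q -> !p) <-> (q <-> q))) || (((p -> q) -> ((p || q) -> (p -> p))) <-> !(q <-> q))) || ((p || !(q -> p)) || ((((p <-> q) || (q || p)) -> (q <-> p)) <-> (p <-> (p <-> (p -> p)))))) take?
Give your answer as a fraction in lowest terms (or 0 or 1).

p <-> q = 0 <-> 1/3 = 2/3
p || (p <-> q) = 0 || 2/3 = 2/3
!(p || (p <-> q)) = !2/3 = 1/3
q || q = 1/3 || 1/3 = 1/3
p <-> q = 0 <-> 1/3 = 2/3
(q || q) -> (p <-> q) = 1/3 -> 2/3 = 1
p <-> p = 0 <-> 0 = 1
((q || q) -> (p <-> q)) || (p <-> p) = 1 || 1 = 1
!(p || (p <-> q)) || (((q || q) -> (p <-> q)) || (p <-> p)) = 1/3 || 1 = 1
!p = !0 = 1
!!p = !1 = 0
(!(p || (p <-> q)) || (((q || q) -> (p <-> q)) || (p <-> p))) -> !!p = 1 -> 0 = 0
!q = !1/3 = 2/3
q <-> !q = 1/3 <-> 2/3 = 2/3
!p = !0 = 1
q -> !p = 1/3 -> 1 = 1
q <-> q = 1/3 <-> 1/3 = 1
(q -> !p) <-> (q <-> q) = 1 <-> 1 = 1
(q <-> !q) -> ((q -> !p) <-> (q <-> q)) = 2/3 -> 1 = 1
p -> q = 0 -> 1/3 = 1
p || q = 0 || 1/3 = 1/3
p -> p = 0 -> 0 = 1
(p || q) -> (p -> p) = 1/3 -> 1 = 1
(p -> q) -> ((p || q) -> (p -> p)) = 1 -> 1 = 1
q <-> q = 1/3 <-> 1/3 = 1
!(q <-> q) = !1 = 0
((p -> q) -> ((p || q) -> (p -> p))) <-> !(q <-> q) = 1 <-> 0 = 0
((q <-> !q) -> ((q -> !p) <-> (q <-> q))) || (((p -> q) -> ((p || q) -> (p -> p))) <-> !(q <-> q)) = 1 || 0 = 1
q -> p = 1/3 -> 0 = 2/3
!(q -> p) = !2/3 = 1/3
p || !(q -> p) = 0 || 1/3 = 1/3
p <-> q = 0 <-> 1/3 = 2/3
q || p = 1/3 || 0 = 1/3
(p <-> q) || (q || p) = 2/3 || 1/3 = 2/3
q <-> p = 1/3 <-> 0 = 2/3
((p <-> q) || (q || p)) -> (q <-> p) = 2/3 -> 2/3 = 1
p -> p = 0 -> 0 = 1
p <-> (p -> p) = 0 <-> 1 = 0
p <-> (p <-> (p -> p)) = 0 <-> 0 = 1
(((p <-> q) || (q || p)) -> (q <-> p)) <-> (p <-> (p <-> (p -> p))) = 1 <-> 1 = 1
(p || !(q -> p)) || ((((p <-> q) || (q || p)) -> (q <-> p)) <-> (p <-> (p <-> (p -> p)))) = 1/3 || 1 = 1
(((q <-> !q) -> ((q -> !p) <-> (q <-> q))) || (((p -> q) -> ((p || q) -> (p -> p))) <-> !(q <-> q))) || ((p || !(q -> p)) || ((((p <-> q) || (q || p)) -> (q <-> p)) <-> (p <-> (p <-> (p -> p))))) = 1 || 1 = 1
((!(p || (p <-> q)) || (((q || q) -> (p <-> q)) || (p <-> p))) -> !!p) || ((((q <-> !q) -> ((q -> !p) <-> (q <-> q))) || (((p -> q) -> ((p || q) -> (p -> p))) <-> !(q <-> q))) || ((p || !(q -> p)) || ((((p <-> q) || (q || p)) -> (q <-> p)) <-> (p <-> (p <-> (p -> p)))))) = 0 || 1 = 1

1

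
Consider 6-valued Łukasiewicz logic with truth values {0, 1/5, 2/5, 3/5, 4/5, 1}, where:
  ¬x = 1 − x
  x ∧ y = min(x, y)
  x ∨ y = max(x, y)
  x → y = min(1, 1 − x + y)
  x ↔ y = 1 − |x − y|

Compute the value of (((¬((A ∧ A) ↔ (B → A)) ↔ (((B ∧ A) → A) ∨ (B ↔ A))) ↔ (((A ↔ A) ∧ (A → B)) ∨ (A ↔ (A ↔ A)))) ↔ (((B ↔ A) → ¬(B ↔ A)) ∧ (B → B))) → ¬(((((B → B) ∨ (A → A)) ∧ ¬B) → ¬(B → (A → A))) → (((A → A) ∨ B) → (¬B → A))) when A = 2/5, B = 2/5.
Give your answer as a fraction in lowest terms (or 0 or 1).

3/5

A ∧ A = 2/5 ∧ 2/5 = 2/5
B → A = 2/5 → 2/5 = 1
(A ∧ A) ↔ (B → A) = 2/5 ↔ 1 = 2/5
¬((A ∧ A) ↔ (B → A)) = ¬2/5 = 3/5
B ∧ A = 2/5 ∧ 2/5 = 2/5
(B ∧ A) → A = 2/5 → 2/5 = 1
B ↔ A = 2/5 ↔ 2/5 = 1
((B ∧ A) → A) ∨ (B ↔ A) = 1 ∨ 1 = 1
¬((A ∧ A) ↔ (B → A)) ↔ (((B ∧ A) → A) ∨ (B ↔ A)) = 3/5 ↔ 1 = 3/5
A ↔ A = 2/5 ↔ 2/5 = 1
A → B = 2/5 → 2/5 = 1
(A ↔ A) ∧ (A → B) = 1 ∧ 1 = 1
A ↔ A = 2/5 ↔ 2/5 = 1
A ↔ (A ↔ A) = 2/5 ↔ 1 = 2/5
((A ↔ A) ∧ (A → B)) ∨ (A ↔ (A ↔ A)) = 1 ∨ 2/5 = 1
(¬((A ∧ A) ↔ (B → A)) ↔ (((B ∧ A) → A) ∨ (B ↔ A))) ↔ (((A ↔ A) ∧ (A → B)) ∨ (A ↔ (A ↔ A))) = 3/5 ↔ 1 = 3/5
B ↔ A = 2/5 ↔ 2/5 = 1
B ↔ A = 2/5 ↔ 2/5 = 1
¬(B ↔ A) = ¬1 = 0
(B ↔ A) → ¬(B ↔ A) = 1 → 0 = 0
B → B = 2/5 → 2/5 = 1
((B ↔ A) → ¬(B ↔ A)) ∧ (B → B) = 0 ∧ 1 = 0
((¬((A ∧ A) ↔ (B → A)) ↔ (((B ∧ A) → A) ∨ (B ↔ A))) ↔ (((A ↔ A) ∧ (A → B)) ∨ (A ↔ (A ↔ A)))) ↔ (((B ↔ A) → ¬(B ↔ A)) ∧ (B → B)) = 3/5 ↔ 0 = 2/5
B → B = 2/5 → 2/5 = 1
A → A = 2/5 → 2/5 = 1
(B → B) ∨ (A → A) = 1 ∨ 1 = 1
¬B = ¬2/5 = 3/5
((B → B) ∨ (A → A)) ∧ ¬B = 1 ∧ 3/5 = 3/5
A → A = 2/5 → 2/5 = 1
B → (A → A) = 2/5 → 1 = 1
¬(B → (A → A)) = ¬1 = 0
(((B → B) ∨ (A → A)) ∧ ¬B) → ¬(B → (A → A)) = 3/5 → 0 = 2/5
A → A = 2/5 → 2/5 = 1
(A → A) ∨ B = 1 ∨ 2/5 = 1
¬B = ¬2/5 = 3/5
¬B → A = 3/5 → 2/5 = 4/5
((A → A) ∨ B) → (¬B → A) = 1 → 4/5 = 4/5
((((B → B) ∨ (A → A)) ∧ ¬B) → ¬(B → (A → A))) → (((A → A) ∨ B) → (¬B → A)) = 2/5 → 4/5 = 1
¬(((((B → B) ∨ (A → A)) ∧ ¬B) → ¬(B → (A → A))) → (((A → A) ∨ B) → (¬B → A))) = ¬1 = 0
(((¬((A ∧ A) ↔ (B → A)) ↔ (((B ∧ A) → A) ∨ (B ↔ A))) ↔ (((A ↔ A) ∧ (A → B)) ∨ (A ↔ (A ↔ A)))) ↔ (((B ↔ A) → ¬(B ↔ A)) ∧ (B → B))) → ¬(((((B → B) ∨ (A → A)) ∧ ¬B) → ¬(B → (A → A))) → (((A → A) ∨ B) → (¬B → A))) = 2/5 → 0 = 3/5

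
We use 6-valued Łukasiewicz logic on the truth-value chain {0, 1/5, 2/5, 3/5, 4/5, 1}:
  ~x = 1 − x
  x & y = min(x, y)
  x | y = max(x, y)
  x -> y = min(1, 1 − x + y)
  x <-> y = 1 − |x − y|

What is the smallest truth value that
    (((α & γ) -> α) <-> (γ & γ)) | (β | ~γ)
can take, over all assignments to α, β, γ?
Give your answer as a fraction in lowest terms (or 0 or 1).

3/5

Take α = 0, β = 0, γ = 2/5:
α & γ = 0 & 2/5 = 0
(α & γ) -> α = 0 -> 0 = 1
γ & γ = 2/5 & 2/5 = 2/5
((α & γ) -> α) <-> (γ & γ) = 1 <-> 2/5 = 2/5
~γ = ~2/5 = 3/5
β | ~γ = 0 | 3/5 = 3/5
(((α & γ) -> α) <-> (γ & γ)) | (β | ~γ) = 2/5 | 3/5 = 3/5
No assignment yields a value below 3/5, so this is the minimum.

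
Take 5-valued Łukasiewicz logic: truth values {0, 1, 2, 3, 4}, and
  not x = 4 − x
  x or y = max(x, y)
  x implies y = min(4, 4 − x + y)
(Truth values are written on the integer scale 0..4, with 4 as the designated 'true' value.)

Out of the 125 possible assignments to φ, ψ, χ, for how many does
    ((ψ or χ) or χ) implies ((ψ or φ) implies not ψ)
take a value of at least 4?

value 4: 71 assignments (counts)
value 3: 19 assignments
value 2: 9 assignments
value 1: 1 assignment
value 0: 25 assignments
So 71 of the 125 assignments meet the threshold.

71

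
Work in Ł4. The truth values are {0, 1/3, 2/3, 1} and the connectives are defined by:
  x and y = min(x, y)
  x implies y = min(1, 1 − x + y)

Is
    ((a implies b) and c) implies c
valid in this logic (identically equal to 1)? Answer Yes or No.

Yes

At a = 0, b = 1/3, c = 1, for instance:
a implies b = 0 implies 1/3 = 1
(a implies b) and c = 1 and 1 = 1
((a implies b) and c) implies c = 1 implies 1 = 1
and checking the remaining 63 assignments likewise gives ≥ 1 in every case.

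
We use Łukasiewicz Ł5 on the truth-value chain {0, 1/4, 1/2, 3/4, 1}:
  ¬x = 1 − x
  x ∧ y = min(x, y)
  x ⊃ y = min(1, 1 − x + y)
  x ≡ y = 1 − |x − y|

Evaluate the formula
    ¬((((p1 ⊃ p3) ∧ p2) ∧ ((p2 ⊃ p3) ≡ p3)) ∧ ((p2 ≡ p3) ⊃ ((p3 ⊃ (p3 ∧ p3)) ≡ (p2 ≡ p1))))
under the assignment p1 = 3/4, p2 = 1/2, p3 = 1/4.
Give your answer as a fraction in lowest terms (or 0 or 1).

p1 ⊃ p3 = 3/4 ⊃ 1/4 = 1/2
(p1 ⊃ p3) ∧ p2 = 1/2 ∧ 1/2 = 1/2
p2 ⊃ p3 = 1/2 ⊃ 1/4 = 3/4
(p2 ⊃ p3) ≡ p3 = 3/4 ≡ 1/4 = 1/2
((p1 ⊃ p3) ∧ p2) ∧ ((p2 ⊃ p3) ≡ p3) = 1/2 ∧ 1/2 = 1/2
p2 ≡ p3 = 1/2 ≡ 1/4 = 3/4
p3 ∧ p3 = 1/4 ∧ 1/4 = 1/4
p3 ⊃ (p3 ∧ p3) = 1/4 ⊃ 1/4 = 1
p2 ≡ p1 = 1/2 ≡ 3/4 = 3/4
(p3 ⊃ (p3 ∧ p3)) ≡ (p2 ≡ p1) = 1 ≡ 3/4 = 3/4
(p2 ≡ p3) ⊃ ((p3 ⊃ (p3 ∧ p3)) ≡ (p2 ≡ p1)) = 3/4 ⊃ 3/4 = 1
(((p1 ⊃ p3) ∧ p2) ∧ ((p2 ⊃ p3) ≡ p3)) ∧ ((p2 ≡ p3) ⊃ ((p3 ⊃ (p3 ∧ p3)) ≡ (p2 ≡ p1))) = 1/2 ∧ 1 = 1/2
¬((((p1 ⊃ p3) ∧ p2) ∧ ((p2 ⊃ p3) ≡ p3)) ∧ ((p2 ≡ p3) ⊃ ((p3 ⊃ (p3 ∧ p3)) ≡ (p2 ≡ p1)))) = ¬1/2 = 1/2

1/2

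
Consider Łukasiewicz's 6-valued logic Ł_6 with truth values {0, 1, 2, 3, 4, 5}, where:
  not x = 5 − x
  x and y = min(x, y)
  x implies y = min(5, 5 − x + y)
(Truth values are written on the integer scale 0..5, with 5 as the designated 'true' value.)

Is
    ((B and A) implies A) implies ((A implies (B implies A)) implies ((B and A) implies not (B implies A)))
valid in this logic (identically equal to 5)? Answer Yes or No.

Counterexample: take A = 1, B = 1.
B and A = 1 and 1 = 1
(B and A) implies A = 1 implies 1 = 5
B implies A = 1 implies 1 = 5
A implies (B implies A) = 1 implies 5 = 5
B and A = 1 and 1 = 1
B implies A = 1 implies 1 = 5
not (B implies A) = not 5 = 0
(B and A) implies not (B implies A) = 1 implies 0 = 4
(A implies (B implies A)) implies ((B and A) implies not (B implies A)) = 5 implies 4 = 4
((B and A) implies A) implies ((A implies (B implies A)) implies ((B and A) implies not (B implies A))) = 5 implies 4 = 4
This gives 4 ≠ 5.

No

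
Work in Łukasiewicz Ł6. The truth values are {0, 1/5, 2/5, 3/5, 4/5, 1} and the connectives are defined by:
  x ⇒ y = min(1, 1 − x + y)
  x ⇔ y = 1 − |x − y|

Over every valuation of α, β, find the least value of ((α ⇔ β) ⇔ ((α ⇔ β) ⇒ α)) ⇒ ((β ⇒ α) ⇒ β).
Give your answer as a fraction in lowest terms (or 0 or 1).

Take α = 2/5, β = 0:
α ⇔ β = 2/5 ⇔ 0 = 3/5
α ⇔ β = 2/5 ⇔ 0 = 3/5
(α ⇔ β) ⇒ α = 3/5 ⇒ 2/5 = 4/5
(α ⇔ β) ⇔ ((α ⇔ β) ⇒ α) = 3/5 ⇔ 4/5 = 4/5
β ⇒ α = 0 ⇒ 2/5 = 1
(β ⇒ α) ⇒ β = 1 ⇒ 0 = 0
((α ⇔ β) ⇔ ((α ⇔ β) ⇒ α)) ⇒ ((β ⇒ α) ⇒ β) = 4/5 ⇒ 0 = 1/5
No assignment yields a value below 1/5, so this is the minimum.

1/5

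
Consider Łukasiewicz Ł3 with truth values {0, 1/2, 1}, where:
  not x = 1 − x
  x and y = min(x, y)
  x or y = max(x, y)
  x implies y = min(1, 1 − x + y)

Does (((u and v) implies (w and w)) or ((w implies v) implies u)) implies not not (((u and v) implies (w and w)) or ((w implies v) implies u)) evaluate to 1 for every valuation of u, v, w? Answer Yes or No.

At u = 1/2, v = 0, w = 0, for instance:
u and v = 1/2 and 0 = 0
w and w = 0 and 0 = 0
(u and v) implies (w and w) = 0 implies 0 = 1
w implies v = 0 implies 0 = 1
(w implies v) implies u = 1 implies 1/2 = 1/2
((u and v) implies (w and w)) or ((w implies v) implies u) = 1 or 1/2 = 1
not (((u and v) implies (w and w)) or ((w implies v) implies u)) = not 1 = 0
not not (((u and v) implies (w and w)) or ((w implies v) implies u)) = not 0 = 1
(((u and v) implies (w and w)) or ((w implies v) implies u)) implies not not (((u and v) implies (w and w)) or ((w implies v) implies u)) = 1 implies 1 = 1
and checking the remaining 26 assignments likewise gives ≥ 1 in every case.

Yes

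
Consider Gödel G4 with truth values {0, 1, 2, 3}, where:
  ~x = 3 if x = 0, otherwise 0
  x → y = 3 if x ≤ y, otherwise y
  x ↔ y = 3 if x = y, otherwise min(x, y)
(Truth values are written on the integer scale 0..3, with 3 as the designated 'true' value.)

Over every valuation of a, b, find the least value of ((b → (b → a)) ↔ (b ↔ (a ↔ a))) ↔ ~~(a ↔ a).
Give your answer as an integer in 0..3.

Take a = 0, b = 0:
b → a = 0 → 0 = 3
b → (b → a) = 0 → 3 = 3
a ↔ a = 0 ↔ 0 = 3
b ↔ (a ↔ a) = 0 ↔ 3 = 0
(b → (b → a)) ↔ (b ↔ (a ↔ a)) = 3 ↔ 0 = 0
a ↔ a = 0 ↔ 0 = 3
~(a ↔ a) = ~3 = 0
~~(a ↔ a) = ~0 = 3
((b → (b → a)) ↔ (b ↔ (a ↔ a))) ↔ ~~(a ↔ a) = 0 ↔ 3 = 0
No assignment yields a value below 0, so this is the minimum.

0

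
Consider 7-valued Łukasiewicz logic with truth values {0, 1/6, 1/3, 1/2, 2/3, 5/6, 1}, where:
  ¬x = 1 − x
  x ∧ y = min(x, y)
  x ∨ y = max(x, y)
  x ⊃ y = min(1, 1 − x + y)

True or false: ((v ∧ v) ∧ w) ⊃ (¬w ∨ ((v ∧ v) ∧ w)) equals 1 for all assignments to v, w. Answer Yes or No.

At v = 1/6, w = 1, for instance:
v ∧ v = 1/6 ∧ 1/6 = 1/6
(v ∧ v) ∧ w = 1/6 ∧ 1 = 1/6
¬w = ¬1 = 0
¬w ∨ ((v ∧ v) ∧ w) = 0 ∨ 1/6 = 1/6
((v ∧ v) ∧ w) ⊃ (¬w ∨ ((v ∧ v) ∧ w)) = 1/6 ⊃ 1/6 = 1
and checking the remaining 48 assignments likewise gives ≥ 1 in every case.

Yes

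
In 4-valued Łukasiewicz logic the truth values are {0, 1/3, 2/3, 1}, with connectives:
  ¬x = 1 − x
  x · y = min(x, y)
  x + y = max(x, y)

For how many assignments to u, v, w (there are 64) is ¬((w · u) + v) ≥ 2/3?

24

value 1: 7 assignments (counts)
value 2/3: 17 assignments (counts)
value 1/3: 21 assignments
value 0: 19 assignments
So 24 of the 64 assignments meet the threshold.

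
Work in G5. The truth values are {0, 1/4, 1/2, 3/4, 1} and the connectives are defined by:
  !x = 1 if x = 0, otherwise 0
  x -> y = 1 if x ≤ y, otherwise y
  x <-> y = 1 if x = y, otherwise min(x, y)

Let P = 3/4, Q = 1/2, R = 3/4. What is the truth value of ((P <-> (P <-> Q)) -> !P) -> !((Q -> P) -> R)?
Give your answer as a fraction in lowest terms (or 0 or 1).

P <-> Q = 3/4 <-> 1/2 = 1/2
P <-> (P <-> Q) = 3/4 <-> 1/2 = 1/2
!P = !3/4 = 0
(P <-> (P <-> Q)) -> !P = 1/2 -> 0 = 0
Q -> P = 1/2 -> 3/4 = 1
(Q -> P) -> R = 1 -> 3/4 = 3/4
!((Q -> P) -> R) = !3/4 = 0
((P <-> (P <-> Q)) -> !P) -> !((Q -> P) -> R) = 0 -> 0 = 1

1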